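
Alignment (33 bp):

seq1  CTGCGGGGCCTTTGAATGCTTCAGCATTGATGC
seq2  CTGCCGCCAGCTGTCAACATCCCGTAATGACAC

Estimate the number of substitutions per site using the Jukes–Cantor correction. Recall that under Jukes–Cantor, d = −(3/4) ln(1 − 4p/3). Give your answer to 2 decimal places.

0.97

The sequences differ at 18 of 33 sites, so p = 18/33 ≈ 0.545455.
d = −(3/4) ln(1 − 4p/3) = −0.75 ln(1 − 0.727273) = −0.75 ln(0.272727)
  = −0.75 × (-1.299284) = 0.974463 substitutions/site.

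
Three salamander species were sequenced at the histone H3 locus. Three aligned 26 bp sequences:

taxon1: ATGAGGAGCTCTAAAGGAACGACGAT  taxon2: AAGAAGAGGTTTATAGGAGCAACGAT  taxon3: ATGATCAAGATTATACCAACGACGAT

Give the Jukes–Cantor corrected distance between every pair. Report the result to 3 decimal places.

taxon1–taxon2: 7/26 sites differ → p ≈ 0.269231, d = −0.75 ln(1 − 0.358975) = 0.333515 ≈ 0.334.
taxon1–taxon3: 9/26 sites differ → p ≈ 0.346154, d = −0.75 ln(1 − 0.461539) = 0.464280 ≈ 0.464.
taxon2–taxon3: 9/26 sites differ → p ≈ 0.346154, d = −0.75 ln(1 − 0.461539) = 0.464280 ≈ 0.464.

d(taxon1,taxon2) = 0.334, d(taxon1,taxon3) = 0.464, d(taxon2,taxon3) = 0.464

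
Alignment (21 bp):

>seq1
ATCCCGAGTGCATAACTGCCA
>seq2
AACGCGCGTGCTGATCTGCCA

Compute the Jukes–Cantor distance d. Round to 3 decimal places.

0.360

The sequences differ at 6 of 21 sites (2, 4, 7, 12, 13, 15), so p = 6/21 ≈ 0.285714.
d = −(3/4) ln(1 − 4p/3) = −0.75 ln(1 − 0.380952) = −0.75 ln(0.619048)
  = −0.75 × (-0.479572) = 0.359679 substitutions/site.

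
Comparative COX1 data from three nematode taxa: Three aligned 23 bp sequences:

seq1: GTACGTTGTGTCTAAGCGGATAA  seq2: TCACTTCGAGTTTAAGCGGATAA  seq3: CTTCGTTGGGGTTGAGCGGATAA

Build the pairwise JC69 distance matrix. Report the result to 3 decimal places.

seq1–seq2: 6/23 sites differ → p ≈ 0.26087, d = −0.75 ln(1 − 0.347827) = 0.320584 ≈ 0.321.
seq1–seq3: 6/23 sites differ → p ≈ 0.26087, d = −0.75 ln(1 − 0.347827) = 0.320584 ≈ 0.321.
seq2–seq3: 8/23 sites differ → p ≈ 0.347826, d = −0.75 ln(1 − 0.463768) = 0.467391 ≈ 0.467.

d(seq1,seq2) = 0.321, d(seq1,seq3) = 0.321, d(seq2,seq3) = 0.467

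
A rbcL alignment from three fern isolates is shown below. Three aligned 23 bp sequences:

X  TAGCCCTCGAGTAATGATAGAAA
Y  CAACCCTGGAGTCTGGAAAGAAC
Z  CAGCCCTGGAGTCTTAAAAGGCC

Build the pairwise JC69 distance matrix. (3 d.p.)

X–Y: 8/23 sites differ → p ≈ 0.347826, d = −0.75 ln(1 − 0.463768) = 0.467391 ≈ 0.467.
X–Z: 9/23 sites differ → p ≈ 0.391304, d = −0.75 ln(1 − 0.521739) = 0.553199 ≈ 0.553.
Y–Z: 5/23 sites differ → p ≈ 0.217391, d = −0.75 ln(1 − 0.289855) = 0.256715 ≈ 0.257.

d(X,Y) = 0.467, d(X,Z) = 0.553, d(Y,Z) = 0.257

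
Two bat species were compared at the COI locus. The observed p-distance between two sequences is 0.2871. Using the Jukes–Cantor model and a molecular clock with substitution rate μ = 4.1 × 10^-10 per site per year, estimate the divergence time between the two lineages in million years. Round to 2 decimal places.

d = −(3/4) ln(1 − 4p/3) = −0.75 ln(1 − 0.3828) = −0.75 ln(0.6172)
  = −0.75 × (-0.482562) = 0.361922 substitutions/site.
Under a molecular clock d = 2μt, so t = d/(2μ) = 0.361922 / (2 × 4.1 × 10^-10) = 441.37 million years.

441.37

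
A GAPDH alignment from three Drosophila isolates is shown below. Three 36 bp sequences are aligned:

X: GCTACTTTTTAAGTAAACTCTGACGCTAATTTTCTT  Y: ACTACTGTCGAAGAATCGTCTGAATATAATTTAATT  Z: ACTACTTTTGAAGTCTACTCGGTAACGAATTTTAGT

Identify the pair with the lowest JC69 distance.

X and Z

X–Y: 13/36 differ, p = 0.361, d = 0.493.
X–Z: 11/36 differ, p = 0.306, d = 0.392.
Y–Z: 13/36 differ, p = 0.361, d = 0.493.
The smallest distance is between X and Z.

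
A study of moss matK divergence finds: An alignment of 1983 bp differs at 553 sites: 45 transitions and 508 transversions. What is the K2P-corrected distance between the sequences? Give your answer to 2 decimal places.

0.36

P = 45/1983 ≈ 0.022693 and Q = 508/1983 ≈ 0.256178.
Under the Kimura two-parameter model, d = −½ ln(1 − 2P − Q) − ¼ ln(1 − 2Q).
1 − 2P − Q = 0.698436, giving −½ ln(0.698436) = 0.179456.
1 − 2Q = 0.487644, giving −¼ ln(0.487644) = 0.179542.
d = 0.179456 + 0.179542 = 0.358998.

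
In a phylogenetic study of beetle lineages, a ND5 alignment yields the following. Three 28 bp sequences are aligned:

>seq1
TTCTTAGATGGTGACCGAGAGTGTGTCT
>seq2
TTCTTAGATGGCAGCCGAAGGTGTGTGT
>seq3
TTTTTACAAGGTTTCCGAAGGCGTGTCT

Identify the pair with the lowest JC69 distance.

seq1 and seq2

seq1–seq2: 6/28 differ, p = 0.214, d = 0.252.
seq1–seq3: 8/28 differ, p = 0.286, d = 0.360.
seq2–seq3: 8/28 differ, p = 0.286, d = 0.360.
The smallest distance is between seq1 and seq2.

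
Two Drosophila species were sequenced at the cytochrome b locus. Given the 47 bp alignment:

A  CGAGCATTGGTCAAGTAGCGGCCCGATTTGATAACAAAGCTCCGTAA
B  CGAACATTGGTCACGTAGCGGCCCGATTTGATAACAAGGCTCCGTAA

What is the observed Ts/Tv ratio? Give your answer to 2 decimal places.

2.00

Transitions are A↔G and C↔T; transversions are all other mismatches.
Transitions: 2. Transversions: 1.
R = 2/1 = 2.00.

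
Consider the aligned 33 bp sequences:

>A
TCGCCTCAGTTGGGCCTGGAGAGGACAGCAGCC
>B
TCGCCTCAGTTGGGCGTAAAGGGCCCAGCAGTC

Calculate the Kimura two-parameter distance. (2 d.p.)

Of 33 sites, 4 differences are transitions and 3 are transversions, so P = 4/33 ≈ 0.121212 and Q = 3/33 ≈ 0.090909.
Under the Kimura two-parameter model, d = −½ ln(1 − 2P − Q) − ¼ ln(1 − 2Q).
1 − 2P − Q = 0.666667, giving −½ ln(0.666667) = 0.202732.
1 − 2Q = 0.818182, giving −¼ ln(0.818182) = 0.050168.
d = 0.202732 + 0.050168 = 0.252900.

0.25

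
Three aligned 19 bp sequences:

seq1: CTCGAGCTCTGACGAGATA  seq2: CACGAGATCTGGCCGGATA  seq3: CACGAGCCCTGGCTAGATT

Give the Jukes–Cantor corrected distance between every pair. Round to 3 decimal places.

seq1–seq2: 5/19 sites differ → p ≈ 0.263158, d = −0.75 ln(1 − 0.350877) = 0.324100 ≈ 0.324.
seq1–seq3: 5/19 sites differ → p ≈ 0.263158, d = −0.75 ln(1 − 0.350877) = 0.324100 ≈ 0.324.
seq2–seq3: 5/19 sites differ → p ≈ 0.263158, d = −0.75 ln(1 − 0.350877) = 0.324100 ≈ 0.324.

d(seq1,seq2) = 0.324, d(seq1,seq3) = 0.324, d(seq2,seq3) = 0.324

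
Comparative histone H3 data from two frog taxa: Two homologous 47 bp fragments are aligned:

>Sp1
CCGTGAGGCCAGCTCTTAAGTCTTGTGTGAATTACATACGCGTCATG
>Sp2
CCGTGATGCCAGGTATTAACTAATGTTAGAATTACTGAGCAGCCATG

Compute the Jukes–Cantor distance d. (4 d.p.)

0.3796

The sequences differ at 14 of 47 sites, so p = 14/47 ≈ 0.297872.
d = −(3/4) ln(1 − 4p/3) = −0.75 ln(1 − 0.397163) = −0.75 ln(0.602837)
  = −0.75 × (-0.506108) = 0.379581 substitutions/site.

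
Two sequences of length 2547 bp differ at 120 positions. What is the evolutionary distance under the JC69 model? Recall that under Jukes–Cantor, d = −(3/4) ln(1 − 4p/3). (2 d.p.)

0.05

p = 120/2547 ≈ 0.047114.
d = −(3/4) ln(1 − 4p/3) = −0.75 ln(1 − 0.062819) = −0.75 ln(0.937181)
  = −0.75 × (-0.064879) = 0.048659 substitutions/site.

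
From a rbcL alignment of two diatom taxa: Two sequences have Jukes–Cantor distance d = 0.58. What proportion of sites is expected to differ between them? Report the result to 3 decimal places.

0.404

p = (3/4)(1 − e^(−4d/3)) = 0.75 × (1 − e^(-0.773333)) = 0.75 × (1 − 0.461472) = 0.403896.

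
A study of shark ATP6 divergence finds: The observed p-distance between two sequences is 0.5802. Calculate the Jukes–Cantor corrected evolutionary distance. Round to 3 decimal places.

1.114

d = −(3/4) ln(1 − 4p/3) = −0.75 ln(1 − 0.7736) = −0.75 ln(0.2264)
  = −0.75 × (-1.485452) = 1.114089 substitutions/site.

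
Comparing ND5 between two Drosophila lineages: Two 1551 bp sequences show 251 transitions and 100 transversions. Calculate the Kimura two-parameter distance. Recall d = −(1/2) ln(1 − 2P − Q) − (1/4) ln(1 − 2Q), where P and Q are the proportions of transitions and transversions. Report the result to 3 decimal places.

P = 251/1551 ≈ 0.161831 and Q = 100/1551 ≈ 0.064475.
Under the Kimura two-parameter model, d = −½ ln(1 − 2P − Q) − ¼ ln(1 − 2Q).
1 − 2P − Q = 0.611863, giving −½ ln(0.611863) = 0.245623.
1 − 2Q = 0.87105, giving −¼ ln(0.87105) = 0.034514.
d = 0.245623 + 0.034514 = 0.280137.

0.280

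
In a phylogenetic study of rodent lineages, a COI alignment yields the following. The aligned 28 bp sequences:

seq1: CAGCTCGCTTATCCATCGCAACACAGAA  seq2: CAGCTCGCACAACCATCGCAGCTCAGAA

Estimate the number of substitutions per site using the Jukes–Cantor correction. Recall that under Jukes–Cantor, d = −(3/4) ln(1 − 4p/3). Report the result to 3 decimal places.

0.204

The sequences differ at 5 of 28 sites (9, 10, 12, 21, 23), so p = 5/28 ≈ 0.178571.
d = −(3/4) ln(1 − 4p/3) = −0.75 ln(1 − 0.238095) = −0.75 ln(0.761905)
  = −0.75 × (-0.271933) = 0.203950 substitutions/site.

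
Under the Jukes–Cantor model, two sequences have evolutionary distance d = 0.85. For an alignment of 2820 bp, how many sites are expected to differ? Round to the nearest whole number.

Invert JC69: p = (3/4)(1 − e^(−4d/3)) = 0.75 × (1 − e^(-1.133333)) = 0.75 × (1 − 0.321958) = 0.508532.
Expected differing sites = pL ≈ 0.508532 × 2820 = 1434.06024 ≈ 1434.

1434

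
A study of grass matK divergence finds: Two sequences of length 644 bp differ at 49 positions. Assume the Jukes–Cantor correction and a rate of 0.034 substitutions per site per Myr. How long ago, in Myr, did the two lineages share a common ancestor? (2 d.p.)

p = 49/644 ≈ 0.076087.
d = −(3/4) ln(1 − 4p/3) = −0.75 ln(1 − 0.101449) = −0.75 ln(0.898551)
  = −0.75 × (-0.106972) = 0.080229 substitutions/site.
Under a molecular clock d = 2μt, so t = d/(2μ) = 0.080229 / (2 × 0.034) = 1.18 Myr.

1.18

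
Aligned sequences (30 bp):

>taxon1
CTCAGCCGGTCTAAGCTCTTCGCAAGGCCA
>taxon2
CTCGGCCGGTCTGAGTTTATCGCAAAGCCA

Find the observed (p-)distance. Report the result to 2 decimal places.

0.20

The sequences differ at 6 of 30 positions (sites 4, 13, 16, 18, 19, 26).
p = 6/30 = 0.20.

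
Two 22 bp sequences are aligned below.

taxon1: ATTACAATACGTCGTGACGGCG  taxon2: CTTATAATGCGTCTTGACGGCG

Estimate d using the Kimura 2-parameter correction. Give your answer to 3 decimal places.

Of 22 sites, 2 differences are transitions and 2 are transversions, so P = 2/22 ≈ 0.090909 and Q = 2/22 ≈ 0.090909.
Under the Kimura two-parameter model, d = −½ ln(1 − 2P − Q) − ¼ ln(1 − 2Q).
1 − 2P − Q = 0.727273, giving −½ ln(0.727273) = 0.159227.
1 − 2Q = 0.818182, giving −¼ ln(0.818182) = 0.050168.
d = 0.159227 + 0.050168 = 0.209395.

0.209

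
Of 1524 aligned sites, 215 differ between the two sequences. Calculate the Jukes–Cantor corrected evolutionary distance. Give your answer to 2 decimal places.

0.16

p = 215/1524 ≈ 0.141076.
d = −(3/4) ln(1 − 4p/3) = −0.75 ln(1 − 0.188101) = −0.75 ln(0.811899)
  = −0.75 × (-0.208379) = 0.156284 substitutions/site.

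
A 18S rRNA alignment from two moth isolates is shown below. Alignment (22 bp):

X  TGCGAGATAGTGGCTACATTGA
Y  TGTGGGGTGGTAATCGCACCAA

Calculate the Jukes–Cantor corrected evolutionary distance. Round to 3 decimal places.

0.974

The sequences differ at 12 of 22 sites, so p = 12/22 ≈ 0.545455.
d = −(3/4) ln(1 − 4p/3) = −0.75 ln(1 − 0.727273) = −0.75 ln(0.272727)
  = −0.75 × (-1.299284) = 0.974463 substitutions/site.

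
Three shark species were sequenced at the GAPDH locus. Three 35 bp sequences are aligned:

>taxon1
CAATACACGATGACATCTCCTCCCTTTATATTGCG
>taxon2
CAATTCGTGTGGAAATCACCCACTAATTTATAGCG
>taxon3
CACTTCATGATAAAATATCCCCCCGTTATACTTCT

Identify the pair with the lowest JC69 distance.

taxon1–taxon2: 14/35 differ, p = 0.400, d = 0.572.
taxon1–taxon3: 11/35 differ, p = 0.314, d = 0.407.
taxon2–taxon3: 16/35 differ, p = 0.457, d = 0.705.
The smallest distance is between taxon1 and taxon3.

taxon1 and taxon3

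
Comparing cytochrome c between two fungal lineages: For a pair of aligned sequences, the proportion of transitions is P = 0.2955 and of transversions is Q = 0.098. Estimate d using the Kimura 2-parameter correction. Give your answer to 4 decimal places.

Under the Kimura two-parameter model, d = −½ ln(1 − 2P − Q) − ¼ ln(1 − 2Q).
1 − 2P − Q = 0.311, giving −½ ln(0.311) = 0.583981.
1 − 2Q = 0.804, giving −¼ ln(0.804) = 0.054539.
d = 0.583981 + 0.054539 = 0.638520.

0.6385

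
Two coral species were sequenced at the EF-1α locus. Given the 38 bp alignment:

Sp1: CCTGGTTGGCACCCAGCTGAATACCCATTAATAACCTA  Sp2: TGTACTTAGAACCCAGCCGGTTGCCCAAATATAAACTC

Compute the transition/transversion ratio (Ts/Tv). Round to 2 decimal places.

Transitions are A↔G and C↔T; transversions are all other mismatches.
Transitions: 6. Transversions: 9.
R = 6/9 = 0.666666… ≈ 0.67 (to 2 d.p.).

0.67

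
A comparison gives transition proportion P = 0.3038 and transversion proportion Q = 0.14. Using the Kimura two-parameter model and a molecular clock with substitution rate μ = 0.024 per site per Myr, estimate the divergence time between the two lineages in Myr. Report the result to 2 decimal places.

16.05

Under the Kimura two-parameter model, d = −½ ln(1 − 2P − Q) − ¼ ln(1 − 2Q).
1 − 2P − Q = 0.2524, giving −½ ln(0.2524) = 0.688370.
1 − 2Q = 0.72, giving −¼ ln(0.72) = 0.082126.
d = 0.688370 + 0.082126 = 0.770496.
Under a molecular clock d = 2μt, so t = d/(2μ) = 0.770496 / (2 × 0.024) = 16.05 Myr.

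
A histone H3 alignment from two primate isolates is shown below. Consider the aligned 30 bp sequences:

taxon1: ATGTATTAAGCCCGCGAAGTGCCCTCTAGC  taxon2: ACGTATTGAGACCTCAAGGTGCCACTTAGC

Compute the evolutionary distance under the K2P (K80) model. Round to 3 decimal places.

0.402

Of 30 sites, 6 differences are transitions and 3 are transversions, so P = 6/30 = 0.2 and Q = 3/30 = 0.1.
Under the Kimura two-parameter model, d = −½ ln(1 − 2P − Q) − ¼ ln(1 − 2Q).
1 − 2P − Q = 0.5, giving −½ ln(0.5) = 0.346574.
1 − 2Q = 0.8, giving −¼ ln(0.8) = 0.055786.
d = 0.346574 + 0.055786 = 0.402360.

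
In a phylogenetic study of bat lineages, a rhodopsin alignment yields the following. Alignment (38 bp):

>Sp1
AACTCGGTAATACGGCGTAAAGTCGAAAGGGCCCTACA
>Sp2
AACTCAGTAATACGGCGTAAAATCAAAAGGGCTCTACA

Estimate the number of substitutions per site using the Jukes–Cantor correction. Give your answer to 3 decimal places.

0.113

The sequences differ at 4 of 38 sites (6, 22, 25, 33), so p = 4/38 ≈ 0.105263.
d = −(3/4) ln(1 − 4p/3) = −0.75 ln(1 − 0.140351) = −0.75 ln(0.859649)
  = −0.75 × (-0.151231) = 0.113423 substitutions/site.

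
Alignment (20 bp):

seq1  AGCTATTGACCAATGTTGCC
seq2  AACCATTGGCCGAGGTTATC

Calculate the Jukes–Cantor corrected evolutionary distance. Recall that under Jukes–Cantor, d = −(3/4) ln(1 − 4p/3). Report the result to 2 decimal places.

0.47

The sequences differ at 7 of 20 sites (2, 4, 9, 12, 14, 18, 19), so p = 7/20 = 0.35.
d = −(3/4) ln(1 − 4p/3) = −0.75 ln(1 − 0.466667) = −0.75 ln(0.533333)
  = −0.75 × (-0.628609) = 0.471457 substitutions/site.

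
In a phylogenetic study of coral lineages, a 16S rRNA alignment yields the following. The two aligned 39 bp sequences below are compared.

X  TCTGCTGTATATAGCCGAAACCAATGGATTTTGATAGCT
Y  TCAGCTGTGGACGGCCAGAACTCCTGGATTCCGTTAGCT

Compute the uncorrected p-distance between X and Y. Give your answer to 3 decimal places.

The sequences differ at 13 of 39 positions.
p = 13/39 = 0.333333… ≈ 0.333 (to 3 d.p.).

0.333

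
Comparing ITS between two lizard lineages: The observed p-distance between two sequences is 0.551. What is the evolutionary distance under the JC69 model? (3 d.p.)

d = −(3/4) ln(1 − 4p/3) = −0.75 ln(1 − 0.734667) = −0.75 ln(0.265333)
  = −0.75 × (-1.326770) = 0.995078 substitutions/site.

0.995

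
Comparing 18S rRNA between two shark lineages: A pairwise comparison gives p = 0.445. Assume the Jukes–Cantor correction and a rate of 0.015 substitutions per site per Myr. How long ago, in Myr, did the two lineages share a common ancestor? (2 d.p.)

22.49

d = −(3/4) ln(1 − 4p/3) = −0.75 ln(1 − 0.593333) = −0.75 ln(0.406667)
  = −0.75 × (-0.899761) = 0.674821 substitutions/site.
Under a molecular clock d = 2μt, so t = d/(2μ) = 0.674821 / (2 × 0.015) = 22.49 Myr.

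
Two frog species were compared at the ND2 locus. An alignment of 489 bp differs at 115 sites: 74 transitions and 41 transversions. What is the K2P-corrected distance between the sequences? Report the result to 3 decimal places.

0.290

P = 74/489 ≈ 0.151329 and Q = 41/489 ≈ 0.083845.
Under the Kimura two-parameter model, d = −½ ln(1 − 2P − Q) − ¼ ln(1 − 2Q).
1 − 2P − Q = 0.613497, giving −½ ln(0.613497) = 0.244290.
1 − 2Q = 0.83231, giving −¼ ln(0.83231) = 0.045888.
d = 0.244290 + 0.045888 = 0.290178.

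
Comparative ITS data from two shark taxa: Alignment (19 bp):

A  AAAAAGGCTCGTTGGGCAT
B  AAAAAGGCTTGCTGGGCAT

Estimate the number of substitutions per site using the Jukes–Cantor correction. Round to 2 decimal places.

The sequences differ at 2 of 19 sites (10, 12), so p = 2/19 ≈ 0.105263.
d = −(3/4) ln(1 − 4p/3) = −0.75 ln(1 − 0.140351) = −0.75 ln(0.859649)
  = −0.75 × (-0.151231) = 0.113423 substitutions/site.

0.11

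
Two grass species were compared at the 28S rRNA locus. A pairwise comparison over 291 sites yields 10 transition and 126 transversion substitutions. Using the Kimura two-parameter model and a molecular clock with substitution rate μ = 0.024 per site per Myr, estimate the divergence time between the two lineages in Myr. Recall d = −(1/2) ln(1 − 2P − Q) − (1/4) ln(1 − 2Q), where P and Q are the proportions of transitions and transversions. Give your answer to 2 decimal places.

17.72

P = 10/291 ≈ 0.034364 and Q = 126/291 ≈ 0.43299.
Under the Kimura two-parameter model, d = −½ ln(1 − 2P − Q) − ¼ ln(1 − 2Q).
1 − 2P − Q = 0.498282, giving −½ ln(0.498282) = 0.348295.
1 − 2Q = 0.13402, giving −¼ ln(0.13402) = 0.502442.
d = 0.348295 + 0.502442 = 0.850737.
Under a molecular clock d = 2μt, so t = d/(2μ) = 0.850737 / (2 × 0.024) = 17.72 Myr.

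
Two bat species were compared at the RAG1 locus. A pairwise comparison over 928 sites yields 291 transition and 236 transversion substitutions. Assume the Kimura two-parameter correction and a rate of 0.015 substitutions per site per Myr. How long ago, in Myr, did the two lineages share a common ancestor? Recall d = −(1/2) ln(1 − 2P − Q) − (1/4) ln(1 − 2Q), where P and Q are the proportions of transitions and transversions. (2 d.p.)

P = 291/928 ≈ 0.313578 and Q = 236/928 ≈ 0.25431.
Under the Kimura two-parameter model, d = −½ ln(1 − 2P − Q) − ¼ ln(1 − 2Q).
1 − 2P − Q = 0.118534, giving −½ ln(0.118534) = 1.066278.
1 − 2Q = 0.49138, giving −¼ ln(0.49138) = 0.177634.
d = 1.066278 + 0.177634 = 1.243912.
Under a molecular clock d = 2μt, so t = d/(2μ) = 1.243912 / (2 × 0.015) = 41.46 Myr.

41.46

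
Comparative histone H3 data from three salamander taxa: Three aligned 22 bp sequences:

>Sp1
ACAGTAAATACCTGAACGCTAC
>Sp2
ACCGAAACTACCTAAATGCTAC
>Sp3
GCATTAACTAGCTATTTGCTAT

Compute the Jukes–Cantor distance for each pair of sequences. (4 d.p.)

Sp1–Sp2: 5/22 sites differ → p ≈ 0.227273, d = −0.75 ln(1 − 0.303031) = 0.270761 ≈ 0.2708.
Sp1–Sp3: 9/22 sites differ → p ≈ 0.409091, d = −0.75 ln(1 − 0.545455) = 0.591344 ≈ 0.5913.
Sp2–Sp3: 8/22 sites differ → p ≈ 0.363636, d = −0.75 ln(1 − 0.484848) = 0.497470 ≈ 0.4975.

d(Sp1,Sp2) = 0.2708, d(Sp1,Sp3) = 0.5913, d(Sp2,Sp3) = 0.4975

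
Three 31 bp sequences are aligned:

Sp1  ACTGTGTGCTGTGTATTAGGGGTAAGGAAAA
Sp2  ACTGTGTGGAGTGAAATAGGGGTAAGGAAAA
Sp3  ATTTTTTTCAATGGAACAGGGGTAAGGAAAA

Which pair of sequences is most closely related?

Sp1–Sp2: 4/31 differ, p = 0.129, d = 0.142.
Sp1–Sp3: 9/31 differ, p = 0.290, d = 0.367.
Sp2–Sp3: 8/31 differ, p = 0.258, d = 0.316.
The smallest distance is between Sp1 and Sp2.

Sp1 and Sp2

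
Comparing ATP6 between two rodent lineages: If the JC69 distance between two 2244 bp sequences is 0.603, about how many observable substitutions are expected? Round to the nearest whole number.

930

Invert JC69: p = (3/4)(1 − e^(−4d/3)) = 0.75 × (1 − e^(-0.804)) = 0.75 × (1 − 0.447535) = 0.414349.
Expected differing sites = pL ≈ 0.414349 × 2244 = 929.799156 ≈ 930.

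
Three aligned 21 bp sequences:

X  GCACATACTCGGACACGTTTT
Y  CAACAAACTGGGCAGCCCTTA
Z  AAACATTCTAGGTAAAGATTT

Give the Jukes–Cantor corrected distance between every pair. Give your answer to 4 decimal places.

d(X,Y) = 0.7557, d(X,Z) = 0.5319, d(Y,Z) = 0.7557

X–Y: 10/21 sites differ → p ≈ 0.47619, d = −0.75 ln(1 − 0.63492) = 0.755729 ≈ 0.7557.
X–Z: 8/21 sites differ → p ≈ 0.380952, d = −0.75 ln(1 − 0.507936) = 0.531860 ≈ 0.5319.
Y–Z: 10/21 sites differ → p ≈ 0.47619, d = −0.75 ln(1 − 0.63492) = 0.755729 ≈ 0.7557.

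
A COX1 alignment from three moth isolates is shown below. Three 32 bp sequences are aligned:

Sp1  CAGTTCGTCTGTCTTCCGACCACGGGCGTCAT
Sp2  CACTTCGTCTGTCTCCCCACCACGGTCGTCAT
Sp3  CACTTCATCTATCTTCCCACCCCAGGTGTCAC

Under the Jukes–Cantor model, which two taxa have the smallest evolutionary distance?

Sp1–Sp2: 4/32 differ, p = 0.125, d = 0.137.
Sp1–Sp3: 8/32 differ, p = 0.250, d = 0.304.
Sp2–Sp3: 8/32 differ, p = 0.250, d = 0.304.
The smallest distance is between Sp1 and Sp2.

Sp1 and Sp2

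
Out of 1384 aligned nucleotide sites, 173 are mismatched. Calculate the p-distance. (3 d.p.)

p = 173/1384 = 0.125.

0.125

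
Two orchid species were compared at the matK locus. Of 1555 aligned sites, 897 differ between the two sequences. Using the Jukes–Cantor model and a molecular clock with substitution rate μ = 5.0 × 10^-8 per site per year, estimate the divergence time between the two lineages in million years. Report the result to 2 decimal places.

10.99

p = 897/1555 ≈ 0.576849.
d = −(3/4) ln(1 − 4p/3) = −0.75 ln(1 − 0.769132) = −0.75 ln(0.230868)
  = −0.75 × (-1.465909) = 1.099432 substitutions/site.
Under a molecular clock d = 2μt, so t = d/(2μ) = 1.099432 / (2 × 5.0 × 10^-8) = 10.99 million years.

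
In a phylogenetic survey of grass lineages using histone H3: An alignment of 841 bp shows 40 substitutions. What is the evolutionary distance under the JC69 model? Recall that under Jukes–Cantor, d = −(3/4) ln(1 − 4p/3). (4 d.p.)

p = 40/841 ≈ 0.047562.
d = −(3/4) ln(1 − 4p/3) = −0.75 ln(1 − 0.063416) = −0.75 ln(0.936584)
  = −0.75 × (-0.065516) = 0.049137 substitutions/site.

0.0491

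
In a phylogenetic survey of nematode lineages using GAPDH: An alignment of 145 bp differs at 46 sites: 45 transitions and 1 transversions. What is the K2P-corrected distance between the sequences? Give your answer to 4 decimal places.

P = 45/145 ≈ 0.310345 and Q = 1/145 ≈ 0.006897.
Under the Kimura two-parameter model, d = −½ ln(1 − 2P − Q) − ¼ ln(1 − 2Q).
1 − 2P − Q = 0.372413, giving −½ ln(0.372413) = 0.493876.
1 − 2Q = 0.986206, giving −¼ ln(0.986206) = 0.003473.
d = 0.493876 + 0.003473 = 0.497349.

0.4973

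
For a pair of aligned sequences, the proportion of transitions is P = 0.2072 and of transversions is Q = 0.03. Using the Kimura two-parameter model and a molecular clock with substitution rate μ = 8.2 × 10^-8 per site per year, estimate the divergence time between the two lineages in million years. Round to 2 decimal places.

1.89

Under the Kimura two-parameter model, d = −½ ln(1 − 2P − Q) − ¼ ln(1 − 2Q).
1 − 2P − Q = 0.5556, giving −½ ln(0.5556) = 0.293853.
1 − 2Q = 0.94, giving −¼ ln(0.94) = 0.015469.
d = 0.293853 + 0.015469 = 0.309322.
Under a molecular clock d = 2μt, so t = d/(2μ) = 0.309322 / (2 × 8.2 × 10^-8) = 1.89 million years.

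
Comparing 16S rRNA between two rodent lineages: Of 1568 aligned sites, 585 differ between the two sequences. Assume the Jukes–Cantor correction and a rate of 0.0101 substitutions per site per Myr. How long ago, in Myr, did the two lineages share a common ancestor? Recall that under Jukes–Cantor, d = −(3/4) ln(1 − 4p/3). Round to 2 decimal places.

p = 585/1568 ≈ 0.373087.
d = −(3/4) ln(1 − 4p/3) = −0.75 ln(1 − 0.497449) = −0.75 ln(0.502551)
  = −0.75 × (-0.688058) = 0.516044 substitutions/site.
Under a molecular clock d = 2μt, so t = d/(2μ) = 0.516044 / (2 × 0.0101) = 25.55 Myr.

25.55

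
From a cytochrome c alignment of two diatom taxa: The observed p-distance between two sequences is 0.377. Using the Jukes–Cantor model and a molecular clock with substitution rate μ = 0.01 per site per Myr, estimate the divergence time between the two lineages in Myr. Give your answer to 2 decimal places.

26.19

d = −(3/4) ln(1 − 4p/3) = −0.75 ln(1 − 0.502667) = −0.75 ln(0.497333)
  = −0.75 × (-0.698495) = 0.523871 substitutions/site.
Under a molecular clock d = 2μt, so t = d/(2μ) = 0.523871 / (2 × 0.01) = 26.19 Myr.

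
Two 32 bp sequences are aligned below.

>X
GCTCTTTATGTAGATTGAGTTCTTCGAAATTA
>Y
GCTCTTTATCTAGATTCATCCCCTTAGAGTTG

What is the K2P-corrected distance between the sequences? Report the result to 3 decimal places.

Of 32 sites, 8 differences are transitions and 3 are transversions, so P = 8/32 = 0.25 and Q = 3/32 = 0.09375.
Under the Kimura two-parameter model, d = −½ ln(1 − 2P − Q) − ¼ ln(1 − 2Q).
1 − 2P − Q = 0.40625, giving −½ ln(0.40625) = 0.450393.
1 − 2Q = 0.8125, giving −¼ ln(0.8125) = 0.051910.
d = 0.450393 + 0.051910 = 0.502303.

0.502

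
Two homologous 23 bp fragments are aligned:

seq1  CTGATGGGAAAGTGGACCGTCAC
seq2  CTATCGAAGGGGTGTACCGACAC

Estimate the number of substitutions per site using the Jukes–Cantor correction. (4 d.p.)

The sequences differ at 10 of 23 sites (3, 4, 5, 7, 8, 9, 10, 11, 15, 20), so p = 10/23 ≈ 0.434783.
d = −(3/4) ln(1 − 4p/3) = −0.75 ln(1 − 0.579711) = −0.75 ln(0.420289)
  = −0.75 × (-0.866813) = 0.650110 substitutions/site.

0.6501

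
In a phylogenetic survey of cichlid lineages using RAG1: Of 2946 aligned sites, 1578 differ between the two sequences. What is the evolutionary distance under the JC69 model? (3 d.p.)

0.939

p = 1578/2946 ≈ 0.535642.
d = −(3/4) ln(1 − 4p/3) = −0.75 ln(1 − 0.714189) = −0.75 ln(0.285811)
  = −0.75 × (-1.252425) = 0.939319 substitutions/site.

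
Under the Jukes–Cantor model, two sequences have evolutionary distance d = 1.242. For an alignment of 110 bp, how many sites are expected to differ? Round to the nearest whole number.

Invert JC69: p = (3/4)(1 − e^(−4d/3)) = 0.75 × (1 − e^(-1.656)) = 0.75 × (1 − 0.190901) = 0.606824.
Expected differing sites = pL ≈ 0.606824 × 110 = 66.75064 ≈ 67.

67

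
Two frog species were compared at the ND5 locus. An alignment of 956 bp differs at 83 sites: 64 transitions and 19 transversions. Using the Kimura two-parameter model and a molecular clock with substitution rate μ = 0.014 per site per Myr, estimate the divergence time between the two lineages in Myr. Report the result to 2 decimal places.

P = 64/956 ≈ 0.066946 and Q = 19/956 ≈ 0.019874.
Under the Kimura two-parameter model, d = −½ ln(1 − 2P − Q) − ¼ ln(1 − 2Q).
1 − 2P − Q = 0.846234, giving −½ ln(0.846234) = 0.083480.
1 − 2Q = 0.960252, giving −¼ ln(0.960252) = 0.010140.
d = 0.083480 + 0.010140 = 0.093620.
Under a molecular clock d = 2μt, so t = d/(2μ) = 0.093620 / (2 × 0.014) = 3.34 Myr.

3.34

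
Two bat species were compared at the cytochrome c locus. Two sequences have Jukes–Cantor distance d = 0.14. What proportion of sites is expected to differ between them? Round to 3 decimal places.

0.128

p = (3/4)(1 − e^(−4d/3)) = 0.75 × (1 − e^(-0.186667)) = 0.75 × (1 − 0.829720) = 0.127710.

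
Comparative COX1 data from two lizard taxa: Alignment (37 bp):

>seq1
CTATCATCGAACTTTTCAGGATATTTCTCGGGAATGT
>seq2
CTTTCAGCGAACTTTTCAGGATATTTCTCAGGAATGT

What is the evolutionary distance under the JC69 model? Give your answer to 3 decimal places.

0.086

The sequences differ at 3 of 37 sites (3, 7, 30), so p = 3/37 ≈ 0.081081.
d = −(3/4) ln(1 − 4p/3) = −0.75 ln(1 − 0.108108) = −0.75 ln(0.891892)
  = −0.75 × (-0.114410) = 0.085808 substitutions/site.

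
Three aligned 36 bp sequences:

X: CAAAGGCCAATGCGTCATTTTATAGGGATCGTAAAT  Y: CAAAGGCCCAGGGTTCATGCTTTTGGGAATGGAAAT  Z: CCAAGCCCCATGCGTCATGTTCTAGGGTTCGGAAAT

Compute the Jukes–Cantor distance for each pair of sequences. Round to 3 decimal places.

d(X,Y) = 0.392, d(X,Z) = 0.225, d(Y,Z) = 0.392

X–Y: 11/36 sites differ → p ≈ 0.305556, d = −0.75 ln(1 − 0.407408) = 0.392437 ≈ 0.392.
X–Z: 7/36 sites differ → p ≈ 0.194444, d = −0.75 ln(1 − 0.259259) = 0.225078 ≈ 0.225.
Y–Z: 11/36 sites differ → p ≈ 0.305556, d = −0.75 ln(1 − 0.407408) = 0.392437 ≈ 0.392.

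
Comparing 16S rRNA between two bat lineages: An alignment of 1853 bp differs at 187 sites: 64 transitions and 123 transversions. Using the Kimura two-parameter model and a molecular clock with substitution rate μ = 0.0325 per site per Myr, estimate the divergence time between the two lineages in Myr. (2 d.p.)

1.67

P = 64/1853 ≈ 0.034539 and Q = 123/1853 ≈ 0.066379.
Under the Kimura two-parameter model, d = −½ ln(1 − 2P − Q) − ¼ ln(1 − 2Q).
1 − 2P − Q = 0.864543, giving −½ ln(0.864543) = 0.072777.
1 − 2Q = 0.867242, giving −¼ ln(0.867242) = 0.035609.
d = 0.072777 + 0.035609 = 0.108386.
Under a molecular clock d = 2μt, so t = d/(2μ) = 0.108386 / (2 × 0.0325) = 1.67 Myr.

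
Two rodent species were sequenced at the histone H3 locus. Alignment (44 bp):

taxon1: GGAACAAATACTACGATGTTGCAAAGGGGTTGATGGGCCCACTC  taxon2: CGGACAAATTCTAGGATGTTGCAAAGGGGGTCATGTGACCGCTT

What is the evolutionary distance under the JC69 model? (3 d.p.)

0.271

The sequences differ at 10 of 44 sites (1, 3, 10, 14, 30, 32, 36, 38, 41, 44), so p = 10/44 ≈ 0.227273.
d = −(3/4) ln(1 − 4p/3) = −0.75 ln(1 − 0.303031) = −0.75 ln(0.696969)
  = −0.75 × (-0.361014) = 0.270761 substitutions/site.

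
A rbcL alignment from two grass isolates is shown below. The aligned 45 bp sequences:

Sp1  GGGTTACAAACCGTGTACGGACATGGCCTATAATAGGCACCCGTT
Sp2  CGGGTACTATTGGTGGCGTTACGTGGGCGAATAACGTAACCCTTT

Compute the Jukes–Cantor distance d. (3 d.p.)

The sequences differ at 21 of 45 sites, so p = 21/45 ≈ 0.466667.
d = −(3/4) ln(1 − 4p/3) = −0.75 ln(1 − 0.622223) = −0.75 ln(0.377777)
  = −0.75 × (-0.973451) = 0.730088 substitutions/site.

0.730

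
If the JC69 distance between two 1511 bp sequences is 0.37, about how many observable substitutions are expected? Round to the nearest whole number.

Invert JC69: p = (3/4)(1 − e^(−4d/3)) = 0.75 × (1 − e^(-0.493333)) = 0.75 × (1 − 0.610588) = 0.292059.
Expected differing sites = pL ≈ 0.292059 × 1511 = 441.301149 ≈ 441.

441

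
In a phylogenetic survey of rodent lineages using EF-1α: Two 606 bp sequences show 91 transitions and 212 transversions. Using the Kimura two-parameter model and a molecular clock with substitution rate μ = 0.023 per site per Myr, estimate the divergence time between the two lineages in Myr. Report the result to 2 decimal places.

17.95

P = 91/606 ≈ 0.150165 and Q = 212/606 ≈ 0.349835.
Under the Kimura two-parameter model, d = −½ ln(1 − 2P − Q) − ¼ ln(1 − 2Q).
1 − 2P − Q = 0.349835, giving −½ ln(0.349835) = 0.525147.
1 − 2Q = 0.30033, giving −¼ ln(0.30033) = 0.300718.
d = 0.525147 + 0.300718 = 0.825865.
Under a molecular clock d = 2μt, so t = d/(2μ) = 0.825865 / (2 × 0.023) = 17.95 Myr.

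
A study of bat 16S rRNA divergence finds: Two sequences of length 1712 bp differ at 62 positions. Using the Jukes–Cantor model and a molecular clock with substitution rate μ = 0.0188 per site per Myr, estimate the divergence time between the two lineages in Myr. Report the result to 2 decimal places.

p = 62/1712 ≈ 0.036215.
d = −(3/4) ln(1 − 4p/3) = −0.75 ln(1 − 0.048287) = −0.75 ln(0.951713)
  = −0.75 × (-0.049492) = 0.037119 substitutions/site.
Under a molecular clock d = 2μt, so t = d/(2μ) = 0.037119 / (2 × 0.0188) = 0.99 Myr.

0.99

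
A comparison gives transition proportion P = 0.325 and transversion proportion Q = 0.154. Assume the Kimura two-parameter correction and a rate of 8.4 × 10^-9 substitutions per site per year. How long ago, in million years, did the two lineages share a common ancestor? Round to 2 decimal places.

Under the Kimura two-parameter model, d = −½ ln(1 − 2P − Q) − ¼ ln(1 − 2Q).
1 − 2P − Q = 0.196, giving −½ ln(0.196) = 0.814820.
1 − 2Q = 0.692, giving −¼ ln(0.692) = 0.092042.
d = 0.814820 + 0.092042 = 0.906862.
Under a molecular clock d = 2μt, so t = d/(2μ) = 0.906862 / (2 × 8.4 × 10^-9) = 53.98 million years.

53.98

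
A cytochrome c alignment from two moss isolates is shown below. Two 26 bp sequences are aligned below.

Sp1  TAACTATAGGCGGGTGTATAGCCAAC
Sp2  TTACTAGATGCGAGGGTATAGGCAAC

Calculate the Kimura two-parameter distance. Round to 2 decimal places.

Of 26 sites, 1 differences are transitions and 5 are transversions, so P = 1/26 ≈ 0.038462 and Q = 5/26 ≈ 0.192308.
Under the Kimura two-parameter model, d = −½ ln(1 − 2P − Q) − ¼ ln(1 − 2Q).
1 − 2P − Q = 0.730768, giving −½ ln(0.730768) = 0.156830.
1 − 2Q = 0.615384, giving −¼ ln(0.615384) = 0.121377.
d = 0.156830 + 0.121377 = 0.278207.

0.28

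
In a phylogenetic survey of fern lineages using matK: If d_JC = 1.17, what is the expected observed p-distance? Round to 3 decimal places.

0.592

p = (3/4)(1 − e^(−4d/3)) = 0.75 × (1 − e^(-1.56)) = 0.75 × (1 − 0.210136) = 0.592398.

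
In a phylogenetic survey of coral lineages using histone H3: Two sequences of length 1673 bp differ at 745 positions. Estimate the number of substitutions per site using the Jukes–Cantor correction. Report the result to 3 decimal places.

p = 745/1673 ≈ 0.445308.
d = −(3/4) ln(1 − 4p/3) = −0.75 ln(1 − 0.593744) = −0.75 ln(0.406256)
  = −0.75 × (-0.900772) = 0.675579 substitutions/site.

0.676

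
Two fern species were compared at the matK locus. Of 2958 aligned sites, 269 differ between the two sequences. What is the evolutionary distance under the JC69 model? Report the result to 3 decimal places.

p = 269/2958 ≈ 0.09094.
d = −(3/4) ln(1 − 4p/3) = −0.75 ln(1 − 0.121253) = −0.75 ln(0.878747)
  = −0.75 × (-0.129258) = 0.096944 substitutions/site.

0.097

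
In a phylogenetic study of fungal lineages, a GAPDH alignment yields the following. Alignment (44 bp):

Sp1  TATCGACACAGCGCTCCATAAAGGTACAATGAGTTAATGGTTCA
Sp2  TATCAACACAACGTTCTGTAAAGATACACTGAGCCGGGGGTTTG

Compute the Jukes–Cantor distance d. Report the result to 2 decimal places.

The sequences differ at 14 of 44 sites, so p = 14/44 ≈ 0.318182.
d = −(3/4) ln(1 − 4p/3) = −0.75 ln(1 − 0.424243) = −0.75 ln(0.575757)
  = −0.75 × (-0.552070) = 0.414053 substitutions/site.

0.41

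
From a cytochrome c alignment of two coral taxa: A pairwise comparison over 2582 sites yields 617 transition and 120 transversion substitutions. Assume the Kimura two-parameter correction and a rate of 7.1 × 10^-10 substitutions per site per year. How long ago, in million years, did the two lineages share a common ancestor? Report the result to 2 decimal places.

278.86

P = 617/2582 ≈ 0.238962 and Q = 120/2582 ≈ 0.046476.
Under the Kimura two-parameter model, d = −½ ln(1 − 2P − Q) − ¼ ln(1 − 2Q).
1 − 2P − Q = 0.4756, giving −½ ln(0.4756) = 0.371589.
1 − 2Q = 0.907048, giving −¼ ln(0.907048) = 0.024390.
d = 0.371589 + 0.024390 = 0.395979.
Under a molecular clock d = 2μt, so t = d/(2μ) = 0.395979 / (2 × 7.1 × 10^-10) = 278.86 million years.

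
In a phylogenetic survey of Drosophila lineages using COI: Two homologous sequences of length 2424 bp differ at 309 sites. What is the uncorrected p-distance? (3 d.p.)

p = 309/2424 = 0.127475… ≈ 0.127 (to 3 d.p.).

0.127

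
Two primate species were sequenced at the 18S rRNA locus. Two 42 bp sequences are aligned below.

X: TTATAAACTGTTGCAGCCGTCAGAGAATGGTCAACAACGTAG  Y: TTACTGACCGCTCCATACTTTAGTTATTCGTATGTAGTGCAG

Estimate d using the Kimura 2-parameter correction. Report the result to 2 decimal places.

0.86

Of 42 sites, 10 differences are transitions and 11 are transversions, so P = 10/42 ≈ 0.238095 and Q = 11/42 ≈ 0.261905.
Under the Kimura two-parameter model, d = −½ ln(1 − 2P − Q) − ¼ ln(1 − 2Q).
1 − 2P − Q = 0.261905, giving −½ ln(0.261905) = 0.669887.
1 − 2Q = 0.47619, giving −¼ ln(0.47619) = 0.185485.
d = 0.669887 + 0.185485 = 0.855372.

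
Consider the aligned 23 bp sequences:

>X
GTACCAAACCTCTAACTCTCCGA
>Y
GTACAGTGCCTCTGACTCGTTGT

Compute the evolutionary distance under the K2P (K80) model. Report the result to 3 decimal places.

0.576

Of 23 sites, 5 differences are transitions and 4 are transversions, so P = 5/23 ≈ 0.217391 and Q = 4/23 ≈ 0.173913.
Under the Kimura two-parameter model, d = −½ ln(1 − 2P − Q) − ¼ ln(1 − 2Q).
1 − 2P − Q = 0.391305, giving −½ ln(0.391305) = 0.469134.
1 − 2Q = 0.652174, giving −¼ ln(0.652174) = 0.106861.
d = 0.469134 + 0.106861 = 0.575995.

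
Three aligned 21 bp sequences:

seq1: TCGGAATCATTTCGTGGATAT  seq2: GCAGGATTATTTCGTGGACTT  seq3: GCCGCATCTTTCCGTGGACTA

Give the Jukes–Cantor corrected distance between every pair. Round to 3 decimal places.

d(seq1,seq2) = 0.360, d(seq1,seq3) = 0.532, d(seq2,seq3) = 0.360

seq1–seq2: 6/21 sites differ → p ≈ 0.285714, d = −0.75 ln(1 − 0.380952) = 0.359679 ≈ 0.360.
seq1–seq3: 8/21 sites differ → p ≈ 0.380952, d = −0.75 ln(1 − 0.507936) = 0.531860 ≈ 0.532.
seq2–seq3: 6/21 sites differ → p ≈ 0.285714, d = −0.75 ln(1 − 0.380952) = 0.359679 ≈ 0.360.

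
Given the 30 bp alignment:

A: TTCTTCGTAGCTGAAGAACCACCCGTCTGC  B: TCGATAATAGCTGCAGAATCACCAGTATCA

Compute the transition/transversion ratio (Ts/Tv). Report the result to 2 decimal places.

0.38

Transitions are A↔G and C↔T; transversions are all other mismatches.
Transitions: 3. Transversions: 8.
R = 3/8 = 0.375 ≈ 0.38 (to 2 d.p.).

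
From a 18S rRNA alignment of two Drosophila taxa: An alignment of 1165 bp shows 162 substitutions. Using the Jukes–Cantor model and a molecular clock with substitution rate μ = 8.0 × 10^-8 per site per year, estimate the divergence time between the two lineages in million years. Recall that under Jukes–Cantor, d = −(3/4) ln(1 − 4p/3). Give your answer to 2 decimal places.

p = 162/1165 ≈ 0.139056.
d = −(3/4) ln(1 − 4p/3) = −0.75 ln(1 − 0.185408) = −0.75 ln(0.814592)
  = −0.75 × (-0.205068) = 0.153801 substitutions/site.
Under a molecular clock d = 2μt, so t = d/(2μ) = 0.153801 / (2 × 8.0 × 10^-8) = 0.96 million years.

0.96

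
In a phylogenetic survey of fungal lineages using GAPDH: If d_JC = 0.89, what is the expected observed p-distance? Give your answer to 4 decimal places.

0.5211

p = (3/4)(1 − e^(−4d/3)) = 0.75 × (1 − e^(-1.186667)) = 0.75 × (1 − 0.305237) = 0.521072.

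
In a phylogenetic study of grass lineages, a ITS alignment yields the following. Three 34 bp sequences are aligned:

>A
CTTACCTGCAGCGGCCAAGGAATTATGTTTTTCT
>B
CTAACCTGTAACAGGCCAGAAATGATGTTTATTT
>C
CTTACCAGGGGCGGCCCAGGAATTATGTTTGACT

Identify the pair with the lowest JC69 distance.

A and C

A–B: 10/34 differ, p = 0.294, d = 0.373.
A–C: 6/34 differ, p = 0.176, d = 0.201.
B–C: 12/34 differ, p = 0.353, d = 0.477.
The smallest distance is between A and C.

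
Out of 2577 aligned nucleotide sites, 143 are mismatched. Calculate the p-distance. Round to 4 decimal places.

0.0555

p = 143/2577 = 0.055490… ≈ 0.0555 (to 4 d.p.).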